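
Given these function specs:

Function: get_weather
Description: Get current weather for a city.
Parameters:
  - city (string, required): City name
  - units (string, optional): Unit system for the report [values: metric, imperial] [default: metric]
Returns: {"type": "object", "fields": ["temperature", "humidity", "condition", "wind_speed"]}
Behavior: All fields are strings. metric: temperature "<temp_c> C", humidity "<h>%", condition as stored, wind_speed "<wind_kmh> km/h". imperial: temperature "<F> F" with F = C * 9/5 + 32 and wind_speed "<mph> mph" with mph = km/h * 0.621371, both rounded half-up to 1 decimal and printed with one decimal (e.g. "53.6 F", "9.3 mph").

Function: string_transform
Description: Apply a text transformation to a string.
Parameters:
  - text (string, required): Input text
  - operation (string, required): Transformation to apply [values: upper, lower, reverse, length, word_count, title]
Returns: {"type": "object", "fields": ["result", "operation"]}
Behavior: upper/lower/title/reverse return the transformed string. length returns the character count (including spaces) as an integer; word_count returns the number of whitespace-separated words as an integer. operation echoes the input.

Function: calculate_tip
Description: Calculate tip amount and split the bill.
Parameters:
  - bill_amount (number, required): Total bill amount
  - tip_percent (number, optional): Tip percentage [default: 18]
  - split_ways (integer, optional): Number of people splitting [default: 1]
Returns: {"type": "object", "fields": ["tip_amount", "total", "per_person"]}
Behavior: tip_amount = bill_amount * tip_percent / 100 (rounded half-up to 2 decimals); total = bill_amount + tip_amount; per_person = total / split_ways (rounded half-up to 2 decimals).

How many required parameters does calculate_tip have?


Parameters of calculate_tip: bill_amount (required), tip_percent (optional), split_ways (optional)
Required count:
1


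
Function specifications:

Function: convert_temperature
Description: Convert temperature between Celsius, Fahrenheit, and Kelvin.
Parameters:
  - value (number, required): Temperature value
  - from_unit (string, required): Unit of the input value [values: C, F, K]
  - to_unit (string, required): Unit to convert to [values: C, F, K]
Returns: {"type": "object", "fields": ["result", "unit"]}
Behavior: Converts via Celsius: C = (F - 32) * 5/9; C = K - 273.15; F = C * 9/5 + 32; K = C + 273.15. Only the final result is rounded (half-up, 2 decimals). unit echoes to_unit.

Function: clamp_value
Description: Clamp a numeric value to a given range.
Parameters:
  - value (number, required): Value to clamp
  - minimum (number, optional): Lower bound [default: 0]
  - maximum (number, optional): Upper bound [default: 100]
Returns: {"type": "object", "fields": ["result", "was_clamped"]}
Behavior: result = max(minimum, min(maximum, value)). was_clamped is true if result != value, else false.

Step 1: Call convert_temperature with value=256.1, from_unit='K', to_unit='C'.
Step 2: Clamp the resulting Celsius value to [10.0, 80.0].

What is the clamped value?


Step 1: convert_temperature(value=256.1, from_unit=K, to_unit=C)
  To C: 256.1 - 273.15 = -17.05
  Target is C: -17.05
  Round to 2 decimals: -17.05
  -> result = -17.05 C
Step 2: clamp_value(value=-17.05, minimum=10.0, maximum=80.0)
  result = max(10.0, min(80.0, -17.05)) = max(10.0, -17.05) = 10.0
  was_clamped = (10.0 != -17.05) = true
  -> result = 10.0
10.0


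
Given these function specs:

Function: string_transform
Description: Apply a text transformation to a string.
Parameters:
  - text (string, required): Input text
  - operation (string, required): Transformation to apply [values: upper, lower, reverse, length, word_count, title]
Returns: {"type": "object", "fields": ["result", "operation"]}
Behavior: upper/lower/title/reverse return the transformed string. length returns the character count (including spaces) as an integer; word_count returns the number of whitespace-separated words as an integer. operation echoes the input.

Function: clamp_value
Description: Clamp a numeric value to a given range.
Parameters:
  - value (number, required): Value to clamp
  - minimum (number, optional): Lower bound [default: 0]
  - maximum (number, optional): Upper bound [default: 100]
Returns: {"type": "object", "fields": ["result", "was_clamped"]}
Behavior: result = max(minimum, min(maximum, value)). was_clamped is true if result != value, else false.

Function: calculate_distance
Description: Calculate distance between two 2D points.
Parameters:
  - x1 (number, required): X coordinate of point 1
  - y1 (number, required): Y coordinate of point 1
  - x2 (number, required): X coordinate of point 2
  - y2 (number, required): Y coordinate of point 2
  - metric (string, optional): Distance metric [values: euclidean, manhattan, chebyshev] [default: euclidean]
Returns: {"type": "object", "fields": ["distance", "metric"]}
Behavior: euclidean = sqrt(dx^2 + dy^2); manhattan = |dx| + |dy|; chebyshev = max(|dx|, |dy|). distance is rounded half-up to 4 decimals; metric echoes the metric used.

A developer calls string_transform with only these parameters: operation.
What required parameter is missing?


Required parameters: text, operation
Provided: operation
Missing: text
text


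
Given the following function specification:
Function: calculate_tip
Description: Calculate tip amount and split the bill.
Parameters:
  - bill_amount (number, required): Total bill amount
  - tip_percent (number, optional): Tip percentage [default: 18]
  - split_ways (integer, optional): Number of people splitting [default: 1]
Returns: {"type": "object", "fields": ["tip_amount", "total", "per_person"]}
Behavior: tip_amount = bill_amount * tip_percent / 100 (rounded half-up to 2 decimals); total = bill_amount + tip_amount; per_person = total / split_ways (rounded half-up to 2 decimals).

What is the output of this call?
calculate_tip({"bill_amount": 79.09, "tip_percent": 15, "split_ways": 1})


tip_amount = 79.09 * 15/100 = 11.8635 -> 11.86
total = 79.09 + 11.86 = 90.95
per_person = 90.95 / 1 = 90.95 -> 90.95
Output:
{"tip_amount": 11.86, "total": 90.95, "per_person": 90.95}


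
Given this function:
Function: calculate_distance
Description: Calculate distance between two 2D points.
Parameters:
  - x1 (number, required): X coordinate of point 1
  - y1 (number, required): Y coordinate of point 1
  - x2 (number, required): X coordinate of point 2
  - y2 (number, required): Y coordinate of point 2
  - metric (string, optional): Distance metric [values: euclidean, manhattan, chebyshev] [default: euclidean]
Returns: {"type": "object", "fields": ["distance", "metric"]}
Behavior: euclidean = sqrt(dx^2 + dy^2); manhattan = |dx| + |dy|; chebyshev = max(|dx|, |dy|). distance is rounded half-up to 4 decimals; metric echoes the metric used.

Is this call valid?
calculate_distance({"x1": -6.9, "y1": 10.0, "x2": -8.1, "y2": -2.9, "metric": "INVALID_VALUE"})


Checking parameter values...
Parameter 'metric' has value 'INVALID_VALUE' not in allowed: euclidean, manhattan, chebyshev
Invalid - 'metric' must be one of euclidean, manhattan, chebyshev


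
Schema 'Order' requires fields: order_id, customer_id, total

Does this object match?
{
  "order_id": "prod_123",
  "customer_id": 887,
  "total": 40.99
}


Checking required fields... All present.
Valid - all required fields present


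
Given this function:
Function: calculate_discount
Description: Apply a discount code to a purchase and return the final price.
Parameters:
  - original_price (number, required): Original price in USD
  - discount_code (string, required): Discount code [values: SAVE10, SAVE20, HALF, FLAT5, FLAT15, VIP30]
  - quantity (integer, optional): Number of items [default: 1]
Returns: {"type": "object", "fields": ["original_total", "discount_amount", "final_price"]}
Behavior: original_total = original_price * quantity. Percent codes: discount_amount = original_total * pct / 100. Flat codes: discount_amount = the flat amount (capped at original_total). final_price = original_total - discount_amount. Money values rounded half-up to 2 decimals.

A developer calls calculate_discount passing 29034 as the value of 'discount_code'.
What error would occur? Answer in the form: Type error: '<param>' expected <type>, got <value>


Spec: 'discount_code' is declared as string; 29034 is an integer.
Type error: 'discount_code' expected string, got 29034


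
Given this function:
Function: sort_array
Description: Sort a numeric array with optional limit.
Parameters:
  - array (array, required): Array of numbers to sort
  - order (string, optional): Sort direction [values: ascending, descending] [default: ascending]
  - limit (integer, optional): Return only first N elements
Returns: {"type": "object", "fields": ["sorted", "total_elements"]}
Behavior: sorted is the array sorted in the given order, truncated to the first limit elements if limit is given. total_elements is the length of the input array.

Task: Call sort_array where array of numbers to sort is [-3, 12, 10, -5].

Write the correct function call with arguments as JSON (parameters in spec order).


Mapping each described value to its parameter name:
  'Array of numbers to sort' -> array = [-3, 12, 10, -5]
sort_array({"array": [-3, 12, 10, -5]})


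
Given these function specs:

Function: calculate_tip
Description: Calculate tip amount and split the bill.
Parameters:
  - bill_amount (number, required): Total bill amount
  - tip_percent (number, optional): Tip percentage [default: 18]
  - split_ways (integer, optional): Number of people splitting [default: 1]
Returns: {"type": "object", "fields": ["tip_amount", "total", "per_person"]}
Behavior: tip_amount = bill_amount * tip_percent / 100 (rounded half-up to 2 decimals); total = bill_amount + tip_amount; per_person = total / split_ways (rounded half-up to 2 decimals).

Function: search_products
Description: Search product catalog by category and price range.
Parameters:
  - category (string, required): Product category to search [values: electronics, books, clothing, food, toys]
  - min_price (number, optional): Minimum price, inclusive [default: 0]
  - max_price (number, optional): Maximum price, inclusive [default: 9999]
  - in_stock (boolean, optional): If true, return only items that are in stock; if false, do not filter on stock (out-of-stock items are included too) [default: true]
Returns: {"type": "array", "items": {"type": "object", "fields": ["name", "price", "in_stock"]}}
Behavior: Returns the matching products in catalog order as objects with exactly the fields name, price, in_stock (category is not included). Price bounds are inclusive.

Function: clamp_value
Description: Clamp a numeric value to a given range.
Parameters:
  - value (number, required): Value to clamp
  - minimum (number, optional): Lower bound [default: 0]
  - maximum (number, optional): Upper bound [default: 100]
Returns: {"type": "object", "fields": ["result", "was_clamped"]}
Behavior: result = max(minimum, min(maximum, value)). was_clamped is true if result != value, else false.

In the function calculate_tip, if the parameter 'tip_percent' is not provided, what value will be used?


The calculate_tip spec declares:
  - tip_percent (number, optional): Tip percentage [default: 18]
Default:
18


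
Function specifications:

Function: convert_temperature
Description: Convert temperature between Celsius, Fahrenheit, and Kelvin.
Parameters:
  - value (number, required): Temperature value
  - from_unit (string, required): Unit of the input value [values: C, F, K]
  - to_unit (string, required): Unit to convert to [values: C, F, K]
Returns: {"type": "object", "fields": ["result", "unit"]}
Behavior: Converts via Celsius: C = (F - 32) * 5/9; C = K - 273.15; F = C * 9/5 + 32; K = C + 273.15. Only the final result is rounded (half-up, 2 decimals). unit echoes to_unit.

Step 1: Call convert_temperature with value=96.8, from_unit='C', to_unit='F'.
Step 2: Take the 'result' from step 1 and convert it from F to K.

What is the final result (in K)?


Step 1: convert_temperature(value=96.8, from_unit=C, to_unit=F)
  Input already in C: 96.8
  To F: 96.8 * 9/5 + 32 = 206.24
  Round to 2 decimals: 206.24
  -> result = 206.24 F
Step 2: convert_temperature(value=206.24, from_unit=F, to_unit=K)
  To C: (206.24 - 32) * 5/9 = 96.8
  To K: 96.8 + 273.15 = 369.95
  Round to 2 decimals: 369.95
  -> result = 369.95 K
369.95 K


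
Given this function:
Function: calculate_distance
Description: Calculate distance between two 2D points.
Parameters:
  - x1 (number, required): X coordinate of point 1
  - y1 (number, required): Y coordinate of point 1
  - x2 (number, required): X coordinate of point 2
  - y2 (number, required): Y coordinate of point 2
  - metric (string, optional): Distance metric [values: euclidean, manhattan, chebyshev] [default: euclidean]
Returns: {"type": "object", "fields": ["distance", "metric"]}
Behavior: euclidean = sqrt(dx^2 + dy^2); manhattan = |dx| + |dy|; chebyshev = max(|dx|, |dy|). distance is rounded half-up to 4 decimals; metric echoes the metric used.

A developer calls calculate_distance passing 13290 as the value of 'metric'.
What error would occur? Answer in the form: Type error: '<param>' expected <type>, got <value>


Spec: 'metric' is declared as string; 13290 is an integer.
Type error: 'metric' expected string, got 13290


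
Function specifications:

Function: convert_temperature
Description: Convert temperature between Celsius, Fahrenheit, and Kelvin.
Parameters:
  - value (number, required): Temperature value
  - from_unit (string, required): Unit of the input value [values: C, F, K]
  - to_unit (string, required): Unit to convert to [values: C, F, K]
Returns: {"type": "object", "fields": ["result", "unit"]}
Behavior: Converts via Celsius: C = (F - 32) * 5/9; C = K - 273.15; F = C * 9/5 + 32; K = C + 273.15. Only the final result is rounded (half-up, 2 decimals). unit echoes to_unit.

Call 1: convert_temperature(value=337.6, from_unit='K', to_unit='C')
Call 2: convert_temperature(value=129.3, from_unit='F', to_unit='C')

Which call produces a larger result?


Call 1:
  To C: 337.6 - 273.15 = 64.45
  Target is C: 64.45
  Round to 2 decimals: 64.45
  -> 64.45 C
Call 2:
  To C: (129.3 - 32) * 5/9 = 54.055556
  Target is C: 54.055556
  Round to 2 decimals: 54.06
  -> 54.06 C
Call 1 (64.45 C)


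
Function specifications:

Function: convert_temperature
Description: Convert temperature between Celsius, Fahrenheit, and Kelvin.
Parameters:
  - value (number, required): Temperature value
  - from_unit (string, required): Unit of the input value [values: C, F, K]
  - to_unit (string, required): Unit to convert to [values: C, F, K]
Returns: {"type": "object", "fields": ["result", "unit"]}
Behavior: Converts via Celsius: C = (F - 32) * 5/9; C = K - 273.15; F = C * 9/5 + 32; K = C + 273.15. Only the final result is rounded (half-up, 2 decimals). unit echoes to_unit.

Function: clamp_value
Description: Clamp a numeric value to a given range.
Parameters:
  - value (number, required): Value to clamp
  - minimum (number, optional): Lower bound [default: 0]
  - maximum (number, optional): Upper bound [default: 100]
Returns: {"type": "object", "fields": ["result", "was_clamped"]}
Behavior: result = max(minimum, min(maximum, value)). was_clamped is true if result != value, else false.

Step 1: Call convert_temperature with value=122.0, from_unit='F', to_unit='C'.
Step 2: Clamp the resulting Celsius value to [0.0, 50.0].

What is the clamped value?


Step 1: convert_temperature(value=122.0, from_unit=F, to_unit=C)
  To C: (122 - 32) * 5/9 = 50
  Target is C: 50
  Round to 2 decimals: 50.0
  -> result = 50.0 C
Step 2: clamp_value(value=50.0, minimum=0.0, maximum=50.0)
  result = max(0.0, min(50.0, 50.0)) = max(0.0, 50.0) = 50.0
  was_clamped = (50.0 != 50.0) = false
  -> result = 50.0
50.0


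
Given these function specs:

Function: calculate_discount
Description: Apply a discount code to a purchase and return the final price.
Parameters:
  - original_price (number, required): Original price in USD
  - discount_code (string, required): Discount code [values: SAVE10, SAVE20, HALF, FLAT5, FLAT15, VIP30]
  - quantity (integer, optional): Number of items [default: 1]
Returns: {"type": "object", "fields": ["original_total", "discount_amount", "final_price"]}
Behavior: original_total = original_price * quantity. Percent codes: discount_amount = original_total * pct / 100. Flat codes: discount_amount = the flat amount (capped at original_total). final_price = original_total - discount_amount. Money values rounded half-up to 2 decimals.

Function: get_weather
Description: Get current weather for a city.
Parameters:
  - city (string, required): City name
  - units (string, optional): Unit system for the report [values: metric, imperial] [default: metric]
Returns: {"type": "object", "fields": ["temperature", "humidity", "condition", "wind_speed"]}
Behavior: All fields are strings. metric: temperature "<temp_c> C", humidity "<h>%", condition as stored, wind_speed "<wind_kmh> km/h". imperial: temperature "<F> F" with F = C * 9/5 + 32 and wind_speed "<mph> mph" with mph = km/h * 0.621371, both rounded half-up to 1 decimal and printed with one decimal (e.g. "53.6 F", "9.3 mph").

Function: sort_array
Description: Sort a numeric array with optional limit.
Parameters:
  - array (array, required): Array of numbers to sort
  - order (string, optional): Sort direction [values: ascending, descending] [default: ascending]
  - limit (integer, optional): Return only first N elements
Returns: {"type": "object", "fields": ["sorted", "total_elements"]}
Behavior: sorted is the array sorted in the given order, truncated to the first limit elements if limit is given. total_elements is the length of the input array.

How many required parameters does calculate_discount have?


Parameters of calculate_discount: original_price (required), discount_code (required), quantity (optional)
Required count:
2


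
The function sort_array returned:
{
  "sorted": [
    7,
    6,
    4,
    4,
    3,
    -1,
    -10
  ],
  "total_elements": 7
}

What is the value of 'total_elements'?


7


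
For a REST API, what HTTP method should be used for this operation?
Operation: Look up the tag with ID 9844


GET = read, POST = create, PUT = update/replace, DELETE = remove
This operation is a read.
GET


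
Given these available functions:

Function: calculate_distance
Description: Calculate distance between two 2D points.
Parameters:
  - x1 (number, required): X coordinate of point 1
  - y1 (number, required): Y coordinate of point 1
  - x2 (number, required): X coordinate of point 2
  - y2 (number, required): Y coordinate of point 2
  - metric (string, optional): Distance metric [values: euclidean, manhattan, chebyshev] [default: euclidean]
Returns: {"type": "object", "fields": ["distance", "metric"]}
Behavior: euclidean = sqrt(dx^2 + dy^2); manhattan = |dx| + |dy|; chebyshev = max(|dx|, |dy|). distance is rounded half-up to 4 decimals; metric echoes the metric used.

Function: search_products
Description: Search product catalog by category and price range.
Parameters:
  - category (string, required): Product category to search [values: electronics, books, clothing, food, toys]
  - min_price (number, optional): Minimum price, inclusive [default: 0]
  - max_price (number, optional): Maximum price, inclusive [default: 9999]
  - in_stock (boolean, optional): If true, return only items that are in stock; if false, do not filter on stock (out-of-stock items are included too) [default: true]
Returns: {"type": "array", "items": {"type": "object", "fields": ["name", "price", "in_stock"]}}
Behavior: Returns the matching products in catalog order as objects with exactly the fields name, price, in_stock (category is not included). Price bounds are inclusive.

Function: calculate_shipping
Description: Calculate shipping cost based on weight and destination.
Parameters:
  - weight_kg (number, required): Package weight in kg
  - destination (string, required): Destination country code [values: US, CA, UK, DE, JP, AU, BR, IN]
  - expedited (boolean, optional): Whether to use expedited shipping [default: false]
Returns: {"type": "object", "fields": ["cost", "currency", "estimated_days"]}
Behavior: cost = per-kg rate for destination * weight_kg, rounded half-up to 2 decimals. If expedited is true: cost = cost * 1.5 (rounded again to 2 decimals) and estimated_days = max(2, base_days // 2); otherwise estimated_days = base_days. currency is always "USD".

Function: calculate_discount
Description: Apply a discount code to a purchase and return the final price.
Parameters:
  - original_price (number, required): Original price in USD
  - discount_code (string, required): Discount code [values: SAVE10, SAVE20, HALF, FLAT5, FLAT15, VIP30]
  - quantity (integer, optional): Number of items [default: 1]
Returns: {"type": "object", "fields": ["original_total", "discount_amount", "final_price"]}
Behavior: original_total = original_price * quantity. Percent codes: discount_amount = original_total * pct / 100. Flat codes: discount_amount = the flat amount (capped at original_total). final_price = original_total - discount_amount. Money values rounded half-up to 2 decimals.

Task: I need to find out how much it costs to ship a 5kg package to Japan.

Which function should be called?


The task needs a function whose description is: Calculate shipping cost based on weight and destination.
calculate_shipping


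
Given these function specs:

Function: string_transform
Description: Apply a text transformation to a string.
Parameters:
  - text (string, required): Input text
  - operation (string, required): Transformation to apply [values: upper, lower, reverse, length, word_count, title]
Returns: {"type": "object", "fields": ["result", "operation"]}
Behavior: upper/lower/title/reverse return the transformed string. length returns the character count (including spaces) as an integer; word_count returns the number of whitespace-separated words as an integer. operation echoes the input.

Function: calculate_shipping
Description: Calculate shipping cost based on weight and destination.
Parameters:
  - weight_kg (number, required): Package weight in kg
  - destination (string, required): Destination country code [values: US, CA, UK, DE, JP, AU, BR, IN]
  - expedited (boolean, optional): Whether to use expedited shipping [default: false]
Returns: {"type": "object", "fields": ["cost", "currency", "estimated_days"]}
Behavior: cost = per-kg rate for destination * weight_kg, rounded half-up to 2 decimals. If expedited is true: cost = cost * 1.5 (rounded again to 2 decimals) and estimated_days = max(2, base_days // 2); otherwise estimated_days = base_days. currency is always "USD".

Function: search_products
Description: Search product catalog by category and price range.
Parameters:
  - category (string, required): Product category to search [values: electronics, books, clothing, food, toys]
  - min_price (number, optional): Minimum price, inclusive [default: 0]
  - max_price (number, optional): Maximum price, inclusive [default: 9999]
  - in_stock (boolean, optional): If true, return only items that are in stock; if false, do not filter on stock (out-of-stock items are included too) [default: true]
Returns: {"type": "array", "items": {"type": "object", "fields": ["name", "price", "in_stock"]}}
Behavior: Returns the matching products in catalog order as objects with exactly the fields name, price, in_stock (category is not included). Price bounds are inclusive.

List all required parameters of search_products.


Parameters of search_products and their required/optional flag:
  category: required
  min_price: optional
  max_price: optional
  in_stock: optional
category


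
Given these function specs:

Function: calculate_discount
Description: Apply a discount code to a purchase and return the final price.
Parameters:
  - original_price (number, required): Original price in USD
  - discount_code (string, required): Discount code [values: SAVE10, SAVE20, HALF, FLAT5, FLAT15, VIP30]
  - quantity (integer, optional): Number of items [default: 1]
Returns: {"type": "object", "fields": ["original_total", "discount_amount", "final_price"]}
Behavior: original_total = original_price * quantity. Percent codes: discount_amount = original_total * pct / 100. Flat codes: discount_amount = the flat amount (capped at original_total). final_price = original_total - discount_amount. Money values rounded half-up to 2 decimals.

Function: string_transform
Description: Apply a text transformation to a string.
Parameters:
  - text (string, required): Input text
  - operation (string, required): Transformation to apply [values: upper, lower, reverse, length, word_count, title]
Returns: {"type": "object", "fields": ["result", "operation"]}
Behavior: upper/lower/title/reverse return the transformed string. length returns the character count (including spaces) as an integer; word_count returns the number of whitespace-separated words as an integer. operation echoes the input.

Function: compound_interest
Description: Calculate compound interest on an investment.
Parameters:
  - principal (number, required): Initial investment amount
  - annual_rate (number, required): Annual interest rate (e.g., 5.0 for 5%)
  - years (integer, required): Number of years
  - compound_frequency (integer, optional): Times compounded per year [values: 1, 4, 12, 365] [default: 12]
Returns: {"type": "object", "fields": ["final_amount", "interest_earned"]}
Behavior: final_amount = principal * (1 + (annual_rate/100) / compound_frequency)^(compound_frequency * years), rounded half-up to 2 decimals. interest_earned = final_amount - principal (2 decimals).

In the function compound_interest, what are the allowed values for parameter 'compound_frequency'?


The compound_interest spec declares:
  - compound_frequency (integer, optional): Times compounded per year [values: 1, 4, 12, 365] [default: 12]
Allowed values:
1, 4, 12, 365


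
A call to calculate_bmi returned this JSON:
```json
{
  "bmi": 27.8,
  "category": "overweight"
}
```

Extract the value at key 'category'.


overweight


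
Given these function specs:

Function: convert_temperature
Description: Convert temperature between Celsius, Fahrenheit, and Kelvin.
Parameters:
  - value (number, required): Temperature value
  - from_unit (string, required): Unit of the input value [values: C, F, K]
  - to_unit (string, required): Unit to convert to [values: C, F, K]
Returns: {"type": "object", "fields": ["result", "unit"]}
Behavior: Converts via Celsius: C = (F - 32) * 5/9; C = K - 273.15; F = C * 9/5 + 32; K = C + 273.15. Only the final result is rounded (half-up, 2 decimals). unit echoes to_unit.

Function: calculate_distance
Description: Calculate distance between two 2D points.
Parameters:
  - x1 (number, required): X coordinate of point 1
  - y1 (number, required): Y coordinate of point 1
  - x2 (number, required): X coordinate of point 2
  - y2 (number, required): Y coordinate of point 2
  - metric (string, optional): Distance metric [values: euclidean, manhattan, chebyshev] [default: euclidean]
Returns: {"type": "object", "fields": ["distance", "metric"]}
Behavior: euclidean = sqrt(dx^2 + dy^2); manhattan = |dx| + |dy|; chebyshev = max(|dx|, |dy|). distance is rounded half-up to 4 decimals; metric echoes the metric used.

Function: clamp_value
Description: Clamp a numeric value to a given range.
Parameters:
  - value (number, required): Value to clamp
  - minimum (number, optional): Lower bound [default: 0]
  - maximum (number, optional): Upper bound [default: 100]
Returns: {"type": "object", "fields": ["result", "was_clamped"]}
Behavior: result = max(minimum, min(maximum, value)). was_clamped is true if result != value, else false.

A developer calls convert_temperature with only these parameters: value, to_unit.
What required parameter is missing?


Required parameters: value, from_unit, to_unit
Provided: value, to_unit
Missing: from_unit
from_unit


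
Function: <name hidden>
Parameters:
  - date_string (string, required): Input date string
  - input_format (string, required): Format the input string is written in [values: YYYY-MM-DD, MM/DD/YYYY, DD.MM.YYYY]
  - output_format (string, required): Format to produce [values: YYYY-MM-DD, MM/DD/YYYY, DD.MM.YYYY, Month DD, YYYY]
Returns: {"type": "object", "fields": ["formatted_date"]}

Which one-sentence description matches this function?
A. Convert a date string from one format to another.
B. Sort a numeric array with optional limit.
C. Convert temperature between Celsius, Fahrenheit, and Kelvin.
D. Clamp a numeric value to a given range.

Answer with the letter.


Parameters date_string, input_format, output_format and return ["formatted_date"] fit: Convert a date string from one format to another.
A


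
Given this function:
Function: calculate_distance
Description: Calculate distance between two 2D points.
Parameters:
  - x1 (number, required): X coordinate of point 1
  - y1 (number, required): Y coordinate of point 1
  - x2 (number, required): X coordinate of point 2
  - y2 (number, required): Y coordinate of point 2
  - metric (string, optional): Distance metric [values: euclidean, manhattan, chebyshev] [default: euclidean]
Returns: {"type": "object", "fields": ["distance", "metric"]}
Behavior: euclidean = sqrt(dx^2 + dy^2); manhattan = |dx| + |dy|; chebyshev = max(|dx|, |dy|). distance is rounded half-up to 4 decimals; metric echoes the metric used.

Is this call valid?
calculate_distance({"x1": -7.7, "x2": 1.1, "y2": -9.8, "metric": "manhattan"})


Checking required parameters...
Missing required parameter: y1
Invalid - missing required parameter 'y1'


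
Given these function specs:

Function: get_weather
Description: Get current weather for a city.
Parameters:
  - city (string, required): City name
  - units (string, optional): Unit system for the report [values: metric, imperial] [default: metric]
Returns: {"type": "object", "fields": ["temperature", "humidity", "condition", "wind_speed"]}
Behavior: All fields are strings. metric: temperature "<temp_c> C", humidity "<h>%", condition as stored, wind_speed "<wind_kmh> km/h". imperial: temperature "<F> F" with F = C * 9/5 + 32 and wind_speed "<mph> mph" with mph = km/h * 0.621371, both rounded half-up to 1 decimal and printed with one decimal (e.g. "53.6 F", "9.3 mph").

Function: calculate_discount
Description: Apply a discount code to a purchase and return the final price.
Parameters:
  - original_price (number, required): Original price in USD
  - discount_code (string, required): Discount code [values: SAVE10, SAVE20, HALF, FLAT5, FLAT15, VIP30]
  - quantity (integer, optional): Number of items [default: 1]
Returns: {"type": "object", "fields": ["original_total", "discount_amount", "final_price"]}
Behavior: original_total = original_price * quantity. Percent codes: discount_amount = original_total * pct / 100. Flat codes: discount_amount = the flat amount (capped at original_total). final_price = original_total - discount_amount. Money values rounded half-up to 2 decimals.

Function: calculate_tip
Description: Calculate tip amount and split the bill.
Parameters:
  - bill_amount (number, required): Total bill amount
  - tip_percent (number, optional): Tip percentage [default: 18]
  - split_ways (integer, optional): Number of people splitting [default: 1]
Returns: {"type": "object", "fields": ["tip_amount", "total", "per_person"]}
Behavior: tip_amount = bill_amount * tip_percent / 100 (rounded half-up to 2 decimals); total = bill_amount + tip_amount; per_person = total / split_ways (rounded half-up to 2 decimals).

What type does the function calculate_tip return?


The calculate_tip spec declares Returns: {"type": "object", "fields": ["tip_amount", "total", "per_person"]}
Type:
object


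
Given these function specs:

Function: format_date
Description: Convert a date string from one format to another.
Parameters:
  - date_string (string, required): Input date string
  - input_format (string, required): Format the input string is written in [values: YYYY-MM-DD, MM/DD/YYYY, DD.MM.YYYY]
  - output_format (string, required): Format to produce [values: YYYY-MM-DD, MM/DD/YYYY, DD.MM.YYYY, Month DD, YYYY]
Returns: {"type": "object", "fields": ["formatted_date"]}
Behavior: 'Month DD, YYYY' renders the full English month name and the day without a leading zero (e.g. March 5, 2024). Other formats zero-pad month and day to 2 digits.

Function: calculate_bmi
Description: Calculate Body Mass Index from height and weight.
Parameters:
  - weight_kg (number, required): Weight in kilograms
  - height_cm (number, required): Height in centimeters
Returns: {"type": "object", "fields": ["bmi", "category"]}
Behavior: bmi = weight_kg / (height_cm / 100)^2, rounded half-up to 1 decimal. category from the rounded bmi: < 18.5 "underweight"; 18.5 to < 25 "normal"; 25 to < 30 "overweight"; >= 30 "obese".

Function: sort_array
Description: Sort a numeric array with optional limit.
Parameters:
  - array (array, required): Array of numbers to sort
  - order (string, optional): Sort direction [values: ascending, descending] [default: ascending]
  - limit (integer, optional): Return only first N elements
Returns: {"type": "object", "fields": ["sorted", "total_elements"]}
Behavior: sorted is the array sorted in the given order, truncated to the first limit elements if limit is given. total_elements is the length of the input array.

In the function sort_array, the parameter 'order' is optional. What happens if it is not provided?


The sort_array spec declares:
  - order (string, optional): Sort direction [values: ascending, descending] [default: ascending]
It defaults to ascending


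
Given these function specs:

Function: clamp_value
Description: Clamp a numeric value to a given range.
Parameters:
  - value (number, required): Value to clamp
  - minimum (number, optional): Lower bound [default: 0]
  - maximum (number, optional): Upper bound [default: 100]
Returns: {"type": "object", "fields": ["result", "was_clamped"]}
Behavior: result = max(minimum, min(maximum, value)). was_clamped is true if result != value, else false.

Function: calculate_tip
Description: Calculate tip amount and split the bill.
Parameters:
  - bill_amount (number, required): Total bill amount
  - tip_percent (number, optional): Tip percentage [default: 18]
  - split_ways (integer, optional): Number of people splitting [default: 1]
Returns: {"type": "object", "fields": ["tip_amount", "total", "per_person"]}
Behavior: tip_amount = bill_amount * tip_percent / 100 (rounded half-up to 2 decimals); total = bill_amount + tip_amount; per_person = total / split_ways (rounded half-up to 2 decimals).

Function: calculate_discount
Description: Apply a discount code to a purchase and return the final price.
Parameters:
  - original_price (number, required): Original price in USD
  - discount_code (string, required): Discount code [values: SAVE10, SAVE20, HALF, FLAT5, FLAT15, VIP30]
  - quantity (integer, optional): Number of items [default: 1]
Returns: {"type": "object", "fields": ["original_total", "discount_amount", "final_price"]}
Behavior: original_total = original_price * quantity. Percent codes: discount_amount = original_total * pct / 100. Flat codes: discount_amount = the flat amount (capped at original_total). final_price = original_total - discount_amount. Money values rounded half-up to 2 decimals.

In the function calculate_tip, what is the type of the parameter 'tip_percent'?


The calculate_tip spec declares:
  - tip_percent (number, optional): Tip percentage [default: 18]
Type:
number


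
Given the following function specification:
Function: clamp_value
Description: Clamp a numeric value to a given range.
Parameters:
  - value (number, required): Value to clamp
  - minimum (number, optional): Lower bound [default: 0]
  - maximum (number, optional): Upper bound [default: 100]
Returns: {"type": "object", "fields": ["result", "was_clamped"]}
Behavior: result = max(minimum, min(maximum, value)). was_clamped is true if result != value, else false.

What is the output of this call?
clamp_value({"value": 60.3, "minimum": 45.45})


Defaults applied: maximum=100
result = max(45.45, min(100, 60.3)) = max(45.45, 60.3) = 60.3
was_clamped = (60.3 != 60.3) = false
Output:
{"result": 60.3, "was_clamped": false}


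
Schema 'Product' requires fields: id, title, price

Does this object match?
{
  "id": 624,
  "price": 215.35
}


Checking required fields...
Missing: title
Invalid - missing required field 'title'


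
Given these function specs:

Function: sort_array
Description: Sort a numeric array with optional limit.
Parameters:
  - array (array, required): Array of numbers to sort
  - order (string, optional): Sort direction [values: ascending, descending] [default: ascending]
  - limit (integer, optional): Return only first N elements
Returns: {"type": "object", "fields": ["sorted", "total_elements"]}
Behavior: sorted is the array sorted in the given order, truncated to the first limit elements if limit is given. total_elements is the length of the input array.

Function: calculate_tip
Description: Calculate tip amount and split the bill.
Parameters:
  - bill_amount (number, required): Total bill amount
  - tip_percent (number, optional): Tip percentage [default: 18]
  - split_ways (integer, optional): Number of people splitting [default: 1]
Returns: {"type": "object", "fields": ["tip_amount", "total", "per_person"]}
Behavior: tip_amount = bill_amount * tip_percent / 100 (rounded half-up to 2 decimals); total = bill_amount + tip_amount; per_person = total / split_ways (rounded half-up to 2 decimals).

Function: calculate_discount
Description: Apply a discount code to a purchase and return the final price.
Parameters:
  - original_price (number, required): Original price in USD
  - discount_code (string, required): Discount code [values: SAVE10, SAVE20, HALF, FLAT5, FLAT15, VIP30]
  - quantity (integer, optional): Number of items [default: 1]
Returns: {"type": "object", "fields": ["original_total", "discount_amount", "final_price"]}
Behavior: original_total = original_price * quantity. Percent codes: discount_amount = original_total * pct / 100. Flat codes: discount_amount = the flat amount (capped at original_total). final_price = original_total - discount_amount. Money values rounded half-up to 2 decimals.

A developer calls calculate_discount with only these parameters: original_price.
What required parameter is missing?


Required parameters: original_price, discount_code
Provided: original_price
Missing: discount_code
discount_code


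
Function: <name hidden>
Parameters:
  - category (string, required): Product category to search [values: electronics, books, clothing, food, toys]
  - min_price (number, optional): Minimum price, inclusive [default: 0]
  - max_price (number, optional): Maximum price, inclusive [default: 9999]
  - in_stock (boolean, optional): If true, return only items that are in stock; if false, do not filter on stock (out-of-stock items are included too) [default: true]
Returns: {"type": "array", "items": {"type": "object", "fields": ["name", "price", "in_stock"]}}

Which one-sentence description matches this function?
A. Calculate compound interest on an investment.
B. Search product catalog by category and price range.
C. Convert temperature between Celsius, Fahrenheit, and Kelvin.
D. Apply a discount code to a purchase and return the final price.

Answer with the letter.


Parameters category, min_price, max_price, in_stock and return "array" fit: Search product catalog by category and price range.
B


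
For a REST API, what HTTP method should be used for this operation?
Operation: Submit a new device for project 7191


GET = read, POST = create, PUT = update/replace, DELETE = remove
This operation is a create.
POST


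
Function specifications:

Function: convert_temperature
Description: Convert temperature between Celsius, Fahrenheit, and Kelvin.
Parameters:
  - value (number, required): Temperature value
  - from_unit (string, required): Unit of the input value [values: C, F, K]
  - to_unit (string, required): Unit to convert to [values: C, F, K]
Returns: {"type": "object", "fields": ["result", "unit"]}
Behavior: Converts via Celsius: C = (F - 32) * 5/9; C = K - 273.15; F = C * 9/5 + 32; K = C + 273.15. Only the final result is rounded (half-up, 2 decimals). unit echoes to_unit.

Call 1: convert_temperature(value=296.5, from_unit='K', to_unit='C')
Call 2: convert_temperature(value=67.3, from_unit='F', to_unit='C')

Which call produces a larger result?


Call 1:
  To C: 296.5 - 273.15 = 23.35
  Target is C: 23.35
  Round to 2 decimals: 23.35
  -> 23.35 C
Call 2:
  To C: (67.3 - 32) * 5/9 = 19.611111
  Target is C: 19.611111
  Round to 2 decimals: 19.61
  -> 19.61 C
Call 1 (23.35 C)
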